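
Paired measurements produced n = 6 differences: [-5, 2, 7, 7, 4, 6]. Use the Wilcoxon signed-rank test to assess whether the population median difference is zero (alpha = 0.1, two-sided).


Step 1: Drop any zero differences (none here) and take |d_i|.
|d| = [5, 2, 7, 7, 4, 6]
Step 2: Midrank |d_i| (ties get averaged ranks).
ranks: |5|->3, |2|->1, |7|->5.5, |7|->5.5, |4|->2, |6|->4
Step 3: Attach original signs; sum ranks with positive sign and with negative sign.
W+ = 1 + 5.5 + 5.5 + 2 + 4 = 18
W- = 3 = 3
(Check: W+ + W- = 21 should equal n(n+1)/2 = 21.)
Step 4: Test statistic W = min(W+, W-) = 3.
Step 5: Ties in |d|, so use the tie-corrected normal approximation.
        E[W] = n(n+1)/4 = 6*7/4 = 10.5.
        Tie groups: |d|=7 (t=2); sum(t^3 - t) = 6.
        Var[W] = n(n+1)(2n+1)/24 - sum(t^3-t)/48 = 546/24 - 6/48 = 22.625.
        z = (W - E[W]) / sqrt(Var[W]) = (3 - 10.5) / 4.7566 = -1.5768.
        Two-sided p = 2*Phi(z) = 0.114850.
Step 6: alpha = 0.1. fail to reject H0.

W+ = 18, W- = 3, W = min = 3, p = 0.114850, fail to reject H0.


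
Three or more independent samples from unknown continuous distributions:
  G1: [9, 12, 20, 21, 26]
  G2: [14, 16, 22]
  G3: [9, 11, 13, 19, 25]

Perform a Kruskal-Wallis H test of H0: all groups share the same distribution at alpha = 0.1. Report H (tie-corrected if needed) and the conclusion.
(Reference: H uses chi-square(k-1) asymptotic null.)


Step 1: Combine all N = 13 observations and assign midranks.
sorted (value, group, rank): (9,G1,1.5), (9,G3,1.5), (11,G3,3), (12,G1,4), (13,G3,5), (14,G2,6), (16,G2,7), (19,G3,8), (20,G1,9), (21,G1,10), (22,G2,11), (25,G3,12), (26,G1,13)
Step 2: Sum ranks within each group.
R_1 = 37.5 (n_1 = 5)
R_2 = 24 (n_2 = 3)
R_3 = 29.5 (n_3 = 5)
Step 3: H = 12/(N(N+1)) * sum(R_i^2/n_i) - 3(N+1)
     = 12/(13*14) * (37.5^2/5 + 24^2/3 + 29.5^2/5) - 3*14
     = 0.065934 * 647.3 - 42
     = 0.679121.
Step 4: Ties present; correction factor C = 1 - 6/(13^3 - 13) = 0.997253. Corrected H = 0.679121 / 0.997253 = 0.680992.
Step 5: Under H0, H ~ chi^2(2); p-value = 0.711417.
Step 6: alpha = 0.1. fail to reject H0.

H = 0.6810, df = 2, p = 0.711417, fail to reject H0.


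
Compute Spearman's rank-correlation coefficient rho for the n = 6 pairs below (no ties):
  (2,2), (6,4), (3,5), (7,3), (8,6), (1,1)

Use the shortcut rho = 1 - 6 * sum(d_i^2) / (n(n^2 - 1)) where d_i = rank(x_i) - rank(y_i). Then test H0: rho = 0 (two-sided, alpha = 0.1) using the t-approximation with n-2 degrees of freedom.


Step 1: Rank x and y separately (midranks; no ties here).
rank(x): 2->2, 6->4, 3->3, 7->5, 8->6, 1->1
rank(y): 2->2, 4->4, 5->5, 3->3, 6->6, 1->1
Step 2: d_i = R_x(i) - R_y(i); compute d_i^2.
  (2-2)^2=0, (4-4)^2=0, (3-5)^2=4, (5-3)^2=4, (6-6)^2=0, (1-1)^2=0
sum(d^2) = 8.
Step 3: rho = 1 - 6*8 / (6*(6^2 - 1)) = 1 - 48/210 = 0.771429.
Step 4: Under H0, t = rho * sqrt((n-2)/(1-rho^2)) = 2.4247 ~ t(4).
Step 5: Two-sided p-value from the t-distribution with 4 df = 0.072397.
Step 6: alpha = 0.1. reject H0.

rho = 0.7714, p = 0.072397, reject H0 at alpha = 0.1.


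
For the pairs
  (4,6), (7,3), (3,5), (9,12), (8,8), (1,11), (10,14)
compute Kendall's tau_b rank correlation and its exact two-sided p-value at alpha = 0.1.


Step 1: Enumerate the 21 unordered pairs (i,j) with i<j and classify each by sign(x_j-x_i) * sign(y_j-y_i).
  (1,2):dx=+3,dy=-3->D; (1,3):dx=-1,dy=-1->C; (1,4):dx=+5,dy=+6->C; (1,5):dx=+4,dy=+2->C
  (1,6):dx=-3,dy=+5->D; (1,7):dx=+6,dy=+8->C; (2,3):dx=-4,dy=+2->D; (2,4):dx=+2,dy=+9->C
  (2,5):dx=+1,dy=+5->C; (2,6):dx=-6,dy=+8->D; (2,7):dx=+3,dy=+11->C; (3,4):dx=+6,dy=+7->C
  (3,5):dx=+5,dy=+3->C; (3,6):dx=-2,dy=+6->D; (3,7):dx=+7,dy=+9->C; (4,5):dx=-1,dy=-4->C
  (4,6):dx=-8,dy=-1->C; (4,7):dx=+1,dy=+2->C; (5,6):dx=-7,dy=+3->D; (5,7):dx=+2,dy=+6->C
  (6,7):dx=+9,dy=+3->C
Step 2: C = 15, D = 6, total pairs = 21.
Step 3: tau = (C - D)/(n(n-1)/2) = (15 - 6)/21 = 0.428571.
Step 4: Exact two-sided p-value (enumerate n! = 5040 permutations of y under H0): p = 0.238889.
Step 5: alpha = 0.1. fail to reject H0.

tau_b = 0.4286 (C=15, D=6), p = 0.238889, fail to reject H0.


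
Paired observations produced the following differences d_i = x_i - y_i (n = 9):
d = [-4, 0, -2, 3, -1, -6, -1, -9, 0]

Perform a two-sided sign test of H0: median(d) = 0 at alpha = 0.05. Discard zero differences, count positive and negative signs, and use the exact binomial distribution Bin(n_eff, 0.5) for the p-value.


Step 1: Discard zero differences. Original n = 9; n_eff = number of nonzero differences = 7.
Nonzero differences (with sign): -4, -2, +3, -1, -6, -1, -9
Step 2: Count signs: positive = 1, negative = 6.
Step 3: Under H0: P(positive) = 0.5, so the number of positives S ~ Bin(7, 0.5).
Step 4: Two-sided exact p-value = sum of Bin(7,0.5) probabilities at or below the observed probability = 0.125000.
Step 5: alpha = 0.05. fail to reject H0.

n_eff = 7, pos = 1, neg = 6, p = 0.125000, fail to reject H0.


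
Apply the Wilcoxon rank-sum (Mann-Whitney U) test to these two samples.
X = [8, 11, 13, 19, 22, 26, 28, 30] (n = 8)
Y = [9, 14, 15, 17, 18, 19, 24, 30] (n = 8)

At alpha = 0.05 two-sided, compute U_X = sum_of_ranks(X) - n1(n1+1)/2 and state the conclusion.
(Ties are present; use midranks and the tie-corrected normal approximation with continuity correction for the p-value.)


Step 1: Combine and sort all 16 observations; assign midranks.
sorted (value, group): (8,X), (9,Y), (11,X), (13,X), (14,Y), (15,Y), (17,Y), (18,Y), (19,X), (19,Y), (22,X), (24,Y), (26,X), (28,X), (30,X), (30,Y)
ranks: 8->1, 9->2, 11->3, 13->4, 14->5, 15->6, 17->7, 18->8, 19->9.5, 19->9.5, 22->11, 24->12, 26->13, 28->14, 30->15.5, 30->15.5
Step 2: Rank sum for X: R1 = 1 + 3 + 4 + 9.5 + 11 + 13 + 14 + 15.5 = 71.
Step 3: U_X = R1 - n1(n1+1)/2 = 71 - 8*9/2 = 71 - 36 = 35.
       U_Y = n1*n2 - U_X = 64 - 35 = 29.
Step 4: Ties are present, so use the tie-corrected normal approximation (with continuity correction) for the p-value.
Step 5: p-value = 0.792597; compare to alpha = 0.05. fail to reject H0.

U_X = 35, p = 0.792597, fail to reject H0 at alpha = 0.05.


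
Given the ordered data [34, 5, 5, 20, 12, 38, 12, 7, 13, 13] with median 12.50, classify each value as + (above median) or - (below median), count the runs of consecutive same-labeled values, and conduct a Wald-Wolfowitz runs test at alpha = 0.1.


Step 1: Compute median = 12.50; label A = above, B = below.
Labels in order: ABBABABBAA  (n_A = 5, n_B = 5)
Step 2: Count runs R = 7.
Step 3: Under H0 (random ordering), E[R] = 2*n_A*n_B/(n_A+n_B) + 1 = 2*5*5/10 + 1 = 6.0000.
        Var[R] = 2*n_A*n_B*(2*n_A*n_B - n_A - n_B) / ((n_A+n_B)^2 * (n_A+n_B-1)) = 2000/900 = 2.2222.
        SD[R] = 1.4907.
Step 4: Continuity-corrected z = (R - 0.5 - E[R]) / SD[R] = (7 - 0.5 - 6.0000) / 1.4907 = 0.3354.
Step 5: Two-sided p-value via normal approximation = 2*(1 - Phi(|z|)) = 0.737316.
Step 6: alpha = 0.1. fail to reject H0.

R = 7, z = 0.3354, p = 0.737316, fail to reject H0.


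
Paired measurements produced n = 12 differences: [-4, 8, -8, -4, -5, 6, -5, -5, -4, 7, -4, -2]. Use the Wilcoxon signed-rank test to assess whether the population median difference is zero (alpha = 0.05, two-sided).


Step 1: Drop any zero differences (none here) and take |d_i|.
|d| = [4, 8, 8, 4, 5, 6, 5, 5, 4, 7, 4, 2]
Step 2: Midrank |d_i| (ties get averaged ranks).
ranks: |4|->3.5, |8|->11.5, |8|->11.5, |4|->3.5, |5|->7, |6|->9, |5|->7, |5|->7, |4|->3.5, |7|->10, |4|->3.5, |2|->1
Step 3: Attach original signs; sum ranks with positive sign and with negative sign.
W+ = 11.5 + 9 + 10 = 30.5
W- = 3.5 + 11.5 + 3.5 + 7 + 7 + 7 + 3.5 + 3.5 + 1 = 47.5
(Check: W+ + W- = 78 should equal n(n+1)/2 = 78.)
Step 4: Test statistic W = min(W+, W-) = 30.5.
Step 5: Ties in |d|, so use the tie-corrected normal approximation.
        E[W] = n(n+1)/4 = 12*13/4 = 39.
        Tie groups: |d|=4 (t=4), |d|=5 (t=3), |d|=8 (t=2); sum(t^3 - t) = 90.
        Var[W] = n(n+1)(2n+1)/24 - sum(t^3-t)/48 = 3900/24 - 90/48 = 160.625.
        z = (W - E[W]) / sqrt(Var[W]) = (30.5 - 39) / 12.6738 = -0.6707.
        Two-sided p = 2*Phi(z) = 0.502427.
Step 6: alpha = 0.05. fail to reject H0.

W+ = 30.5, W- = 47.5, W = min = 30.5, p = 0.502427, fail to reject H0.


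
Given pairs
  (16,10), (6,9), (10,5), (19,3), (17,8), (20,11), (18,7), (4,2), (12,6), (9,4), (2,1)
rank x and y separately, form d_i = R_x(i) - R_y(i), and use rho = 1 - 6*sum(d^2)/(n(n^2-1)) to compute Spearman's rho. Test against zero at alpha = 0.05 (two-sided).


Step 1: Rank x and y separately (midranks; no ties here).
rank(x): 16->7, 6->3, 10->5, 19->10, 17->8, 20->11, 18->9, 4->2, 12->6, 9->4, 2->1
rank(y): 10->10, 9->9, 5->5, 3->3, 8->8, 11->11, 7->7, 2->2, 6->6, 4->4, 1->1
Step 2: d_i = R_x(i) - R_y(i); compute d_i^2.
  (7-10)^2=9, (3-9)^2=36, (5-5)^2=0, (10-3)^2=49, (8-8)^2=0, (11-11)^2=0, (9-7)^2=4, (2-2)^2=0, (6-6)^2=0, (4-4)^2=0, (1-1)^2=0
sum(d^2) = 98.
Step 3: rho = 1 - 6*98 / (11*(11^2 - 1)) = 1 - 588/1320 = 0.554545.
Step 4: Under H0, t = rho * sqrt((n-2)/(1-rho^2)) = 1.9992 ~ t(9).
Step 5: Two-sided p-value from the t-distribution with 9 df = 0.076652.
Step 6: alpha = 0.05. fail to reject H0.

rho = 0.5545, p = 0.076652, fail to reject H0 at alpha = 0.05.


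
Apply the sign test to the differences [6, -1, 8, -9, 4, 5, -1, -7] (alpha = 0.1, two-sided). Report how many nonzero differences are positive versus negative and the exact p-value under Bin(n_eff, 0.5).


Step 1: Discard zero differences. Original n = 8; n_eff = number of nonzero differences = 8.
Nonzero differences (with sign): +6, -1, +8, -9, +4, +5, -1, -7
Step 2: Count signs: positive = 4, negative = 4.
Step 3: Under H0: P(positive) = 0.5, so the number of positives S ~ Bin(8, 0.5).
Step 4: Two-sided exact p-value = sum of Bin(8,0.5) probabilities at or below the observed probability = 1.000000.
Step 5: alpha = 0.1. fail to reject H0.

n_eff = 8, pos = 4, neg = 4, p = 1.000000, fail to reject H0.


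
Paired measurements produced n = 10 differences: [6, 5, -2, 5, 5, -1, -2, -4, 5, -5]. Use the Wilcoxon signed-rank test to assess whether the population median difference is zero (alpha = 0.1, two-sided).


Step 1: Drop any zero differences (none here) and take |d_i|.
|d| = [6, 5, 2, 5, 5, 1, 2, 4, 5, 5]
Step 2: Midrank |d_i| (ties get averaged ranks).
ranks: |6|->10, |5|->7, |2|->2.5, |5|->7, |5|->7, |1|->1, |2|->2.5, |4|->4, |5|->7, |5|->7
Step 3: Attach original signs; sum ranks with positive sign and with negative sign.
W+ = 10 + 7 + 7 + 7 + 7 = 38
W- = 2.5 + 1 + 2.5 + 4 + 7 = 17
(Check: W+ + W- = 55 should equal n(n+1)/2 = 55.)
Step 4: Test statistic W = min(W+, W-) = 17.
Step 5: Ties in |d|, so use the tie-corrected normal approximation.
        E[W] = n(n+1)/4 = 10*11/4 = 27.5.
        Tie groups: |d|=2 (t=2), |d|=5 (t=5); sum(t^3 - t) = 126.
        Var[W] = n(n+1)(2n+1)/24 - sum(t^3-t)/48 = 2310/24 - 126/48 = 93.625.
        z = (W - E[W]) / sqrt(Var[W]) = (17 - 27.5) / 9.6760 = -1.0852.
        Two-sided p = 2*Phi(z) = 0.277851.
Step 6: alpha = 0.1. fail to reject H0.

W+ = 38, W- = 17, W = min = 17, p = 0.277851, fail to reject H0.


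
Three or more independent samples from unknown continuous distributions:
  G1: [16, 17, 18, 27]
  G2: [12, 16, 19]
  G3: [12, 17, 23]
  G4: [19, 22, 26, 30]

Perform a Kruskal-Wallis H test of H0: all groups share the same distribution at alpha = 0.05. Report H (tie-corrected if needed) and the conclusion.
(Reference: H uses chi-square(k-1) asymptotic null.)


Step 1: Combine all N = 14 observations and assign midranks.
sorted (value, group, rank): (12,G2,1.5), (12,G3,1.5), (16,G1,3.5), (16,G2,3.5), (17,G1,5.5), (17,G3,5.5), (18,G1,7), (19,G2,8.5), (19,G4,8.5), (22,G4,10), (23,G3,11), (26,G4,12), (27,G1,13), (30,G4,14)
Step 2: Sum ranks within each group.
R_1 = 29 (n_1 = 4)
R_2 = 13.5 (n_2 = 3)
R_3 = 18 (n_3 = 3)
R_4 = 44.5 (n_4 = 4)
Step 3: H = 12/(N(N+1)) * sum(R_i^2/n_i) - 3(N+1)
     = 12/(14*15) * (29^2/4 + 13.5^2/3 + 18^2/3 + 44.5^2/4) - 3*15
     = 0.057143 * 874.062 - 45
     = 4.946429.
Step 4: Ties present; correction factor C = 1 - 24/(14^3 - 14) = 0.991209. Corrected H = 4.946429 / 0.991209 = 4.990299.
Step 5: Under H0, H ~ chi^2(3); p-value = 0.172509.
Step 6: alpha = 0.05. fail to reject H0.

H = 4.9903, df = 3, p = 0.172509, fail to reject H0.


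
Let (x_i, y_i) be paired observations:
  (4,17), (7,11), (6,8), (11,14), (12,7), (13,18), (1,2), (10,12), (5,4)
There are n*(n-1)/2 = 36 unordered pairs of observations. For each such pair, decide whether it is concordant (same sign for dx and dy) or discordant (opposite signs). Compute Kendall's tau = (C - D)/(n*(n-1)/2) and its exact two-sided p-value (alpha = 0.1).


Step 1: Enumerate the 36 unordered pairs (i,j) with i<j and classify each by sign(x_j-x_i) * sign(y_j-y_i).
  (1,2):dx=+3,dy=-6->D; (1,3):dx=+2,dy=-9->D; (1,4):dx=+7,dy=-3->D; (1,5):dx=+8,dy=-10->D
  (1,6):dx=+9,dy=+1->C; (1,7):dx=-3,dy=-15->C; (1,8):dx=+6,dy=-5->D; (1,9):dx=+1,dy=-13->D
  (2,3):dx=-1,dy=-3->C; (2,4):dx=+4,dy=+3->C; (2,5):dx=+5,dy=-4->D; (2,6):dx=+6,dy=+7->C
  (2,7):dx=-6,dy=-9->C; (2,8):dx=+3,dy=+1->C; (2,9):dx=-2,dy=-7->C; (3,4):dx=+5,dy=+6->C
  (3,5):dx=+6,dy=-1->D; (3,6):dx=+7,dy=+10->C; (3,7):dx=-5,dy=-6->C; (3,8):dx=+4,dy=+4->C
  (3,9):dx=-1,dy=-4->C; (4,5):dx=+1,dy=-7->D; (4,6):dx=+2,dy=+4->C; (4,7):dx=-10,dy=-12->C
  (4,8):dx=-1,dy=-2->C; (4,9):dx=-6,dy=-10->C; (5,6):dx=+1,dy=+11->C; (5,7):dx=-11,dy=-5->C
  (5,8):dx=-2,dy=+5->D; (5,9):dx=-7,dy=-3->C; (6,7):dx=-12,dy=-16->C; (6,8):dx=-3,dy=-6->C
  (6,9):dx=-8,dy=-14->C; (7,8):dx=+9,dy=+10->C; (7,9):dx=+4,dy=+2->C; (8,9):dx=-5,dy=-8->C
Step 2: C = 26, D = 10, total pairs = 36.
Step 3: tau = (C - D)/(n(n-1)/2) = (26 - 10)/36 = 0.444444.
Step 4: Exact two-sided p-value (enumerate n! = 362880 permutations of y under H0): p = 0.119439.
Step 5: alpha = 0.1. fail to reject H0.

tau_b = 0.4444 (C=26, D=10), p = 0.119439, fail to reject H0.


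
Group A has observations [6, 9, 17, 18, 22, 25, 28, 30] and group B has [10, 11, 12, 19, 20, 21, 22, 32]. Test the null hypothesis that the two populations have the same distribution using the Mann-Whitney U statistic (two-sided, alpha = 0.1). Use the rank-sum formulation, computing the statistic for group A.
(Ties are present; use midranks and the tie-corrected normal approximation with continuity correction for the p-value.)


Step 1: Combine and sort all 16 observations; assign midranks.
sorted (value, group): (6,X), (9,X), (10,Y), (11,Y), (12,Y), (17,X), (18,X), (19,Y), (20,Y), (21,Y), (22,X), (22,Y), (25,X), (28,X), (30,X), (32,Y)
ranks: 6->1, 9->2, 10->3, 11->4, 12->5, 17->6, 18->7, 19->8, 20->9, 21->10, 22->11.5, 22->11.5, 25->13, 28->14, 30->15, 32->16
Step 2: Rank sum for X: R1 = 1 + 2 + 6 + 7 + 11.5 + 13 + 14 + 15 = 69.5.
Step 3: U_X = R1 - n1(n1+1)/2 = 69.5 - 8*9/2 = 69.5 - 36 = 33.5.
       U_Y = n1*n2 - U_X = 64 - 33.5 = 30.5.
Step 4: Ties are present, so use the tie-corrected normal approximation (with continuity correction) for the p-value.
Step 5: p-value = 0.916298; compare to alpha = 0.1. fail to reject H0.

U_X = 33.5, p = 0.916298, fail to reject H0 at alpha = 0.1.


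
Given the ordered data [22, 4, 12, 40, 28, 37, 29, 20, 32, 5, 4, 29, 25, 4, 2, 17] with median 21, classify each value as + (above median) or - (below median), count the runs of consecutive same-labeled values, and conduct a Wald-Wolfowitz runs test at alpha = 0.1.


Step 1: Compute median = 21; label A = above, B = below.
Labels in order: ABBAAAABABBAABBB  (n_A = 8, n_B = 8)
Step 2: Count runs R = 8.
Step 3: Under H0 (random ordering), E[R] = 2*n_A*n_B/(n_A+n_B) + 1 = 2*8*8/16 + 1 = 9.0000.
        Var[R] = 2*n_A*n_B*(2*n_A*n_B - n_A - n_B) / ((n_A+n_B)^2 * (n_A+n_B-1)) = 14336/3840 = 3.7333.
        SD[R] = 1.9322.
Step 4: Continuity-corrected z = (R + 0.5 - E[R]) / SD[R] = (8 + 0.5 - 9.0000) / 1.9322 = -0.2588.
Step 5: Two-sided p-value via normal approximation = 2*(1 - Phi(|z|)) = 0.795809.
Step 6: alpha = 0.1. fail to reject H0.

R = 8, z = -0.2588, p = 0.795809, fail to reject H0.


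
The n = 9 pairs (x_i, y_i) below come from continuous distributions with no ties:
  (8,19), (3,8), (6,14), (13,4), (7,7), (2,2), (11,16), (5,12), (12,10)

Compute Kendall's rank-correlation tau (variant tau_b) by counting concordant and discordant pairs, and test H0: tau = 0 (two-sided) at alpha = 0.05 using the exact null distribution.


Step 1: Enumerate the 36 unordered pairs (i,j) with i<j and classify each by sign(x_j-x_i) * sign(y_j-y_i).
  (1,2):dx=-5,dy=-11->C; (1,3):dx=-2,dy=-5->C; (1,4):dx=+5,dy=-15->D; (1,5):dx=-1,dy=-12->C
  (1,6):dx=-6,dy=-17->C; (1,7):dx=+3,dy=-3->D; (1,8):dx=-3,dy=-7->C; (1,9):dx=+4,dy=-9->D
  (2,3):dx=+3,dy=+6->C; (2,4):dx=+10,dy=-4->D; (2,5):dx=+4,dy=-1->D; (2,6):dx=-1,dy=-6->C
  (2,7):dx=+8,dy=+8->C; (2,8):dx=+2,dy=+4->C; (2,9):dx=+9,dy=+2->C; (3,4):dx=+7,dy=-10->D
  (3,5):dx=+1,dy=-7->D; (3,6):dx=-4,dy=-12->C; (3,7):dx=+5,dy=+2->C; (3,8):dx=-1,dy=-2->C
  (3,9):dx=+6,dy=-4->D; (4,5):dx=-6,dy=+3->D; (4,6):dx=-11,dy=-2->C; (4,7):dx=-2,dy=+12->D
  (4,8):dx=-8,dy=+8->D; (4,9):dx=-1,dy=+6->D; (5,6):dx=-5,dy=-5->C; (5,7):dx=+4,dy=+9->C
  (5,8):dx=-2,dy=+5->D; (5,9):dx=+5,dy=+3->C; (6,7):dx=+9,dy=+14->C; (6,8):dx=+3,dy=+10->C
  (6,9):dx=+10,dy=+8->C; (7,8):dx=-6,dy=-4->C; (7,9):dx=+1,dy=-6->D; (8,9):dx=+7,dy=-2->D
Step 2: C = 21, D = 15, total pairs = 36.
Step 3: tau = (C - D)/(n(n-1)/2) = (21 - 15)/36 = 0.166667.
Step 4: Exact two-sided p-value (enumerate n! = 362880 permutations of y under H0): p = 0.612202.
Step 5: alpha = 0.05. fail to reject H0.

tau_b = 0.1667 (C=21, D=15), p = 0.612202, fail to reject H0.


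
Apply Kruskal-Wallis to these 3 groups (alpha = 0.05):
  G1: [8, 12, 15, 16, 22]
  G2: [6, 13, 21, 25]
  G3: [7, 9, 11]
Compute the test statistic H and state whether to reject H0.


Step 1: Combine all N = 12 observations and assign midranks.
sorted (value, group, rank): (6,G2,1), (7,G3,2), (8,G1,3), (9,G3,4), (11,G3,5), (12,G1,6), (13,G2,7), (15,G1,8), (16,G1,9), (21,G2,10), (22,G1,11), (25,G2,12)
Step 2: Sum ranks within each group.
R_1 = 37 (n_1 = 5)
R_2 = 30 (n_2 = 4)
R_3 = 11 (n_3 = 3)
Step 3: H = 12/(N(N+1)) * sum(R_i^2/n_i) - 3(N+1)
     = 12/(12*13) * (37^2/5 + 30^2/4 + 11^2/3) - 3*13
     = 0.076923 * 539.133 - 39
     = 2.471795.
Step 4: No ties, so H is used without correction.
Step 5: Under H0, H ~ chi^2(2); p-value = 0.290574.
Step 6: alpha = 0.05. fail to reject H0.

H = 2.4718, df = 2, p = 0.290574, fail to reject H0.


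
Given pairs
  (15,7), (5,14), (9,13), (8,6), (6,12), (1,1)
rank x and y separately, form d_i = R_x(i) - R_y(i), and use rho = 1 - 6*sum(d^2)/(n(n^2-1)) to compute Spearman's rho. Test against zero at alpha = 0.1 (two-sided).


Step 1: Rank x and y separately (midranks; no ties here).
rank(x): 15->6, 5->2, 9->5, 8->4, 6->3, 1->1
rank(y): 7->3, 14->6, 13->5, 6->2, 12->4, 1->1
Step 2: d_i = R_x(i) - R_y(i); compute d_i^2.
  (6-3)^2=9, (2-6)^2=16, (5-5)^2=0, (4-2)^2=4, (3-4)^2=1, (1-1)^2=0
sum(d^2) = 30.
Step 3: rho = 1 - 6*30 / (6*(6^2 - 1)) = 1 - 180/210 = 0.142857.
Step 4: Under H0, t = rho * sqrt((n-2)/(1-rho^2)) = 0.2887 ~ t(4).
Step 5: Two-sided p-value from the t-distribution with 4 df = 0.787172.
Step 6: alpha = 0.1. fail to reject H0.

rho = 0.1429, p = 0.787172, fail to reject H0 at alpha = 0.1.


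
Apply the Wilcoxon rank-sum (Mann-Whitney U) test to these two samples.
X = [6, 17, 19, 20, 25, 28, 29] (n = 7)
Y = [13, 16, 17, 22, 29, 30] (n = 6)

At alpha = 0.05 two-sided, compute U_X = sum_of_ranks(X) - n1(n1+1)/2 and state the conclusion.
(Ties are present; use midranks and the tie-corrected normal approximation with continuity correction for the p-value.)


Step 1: Combine and sort all 13 observations; assign midranks.
sorted (value, group): (6,X), (13,Y), (16,Y), (17,X), (17,Y), (19,X), (20,X), (22,Y), (25,X), (28,X), (29,X), (29,Y), (30,Y)
ranks: 6->1, 13->2, 16->3, 17->4.5, 17->4.5, 19->6, 20->7, 22->8, 25->9, 28->10, 29->11.5, 29->11.5, 30->13
Step 2: Rank sum for X: R1 = 1 + 4.5 + 6 + 7 + 9 + 10 + 11.5 = 49.
Step 3: U_X = R1 - n1(n1+1)/2 = 49 - 7*8/2 = 49 - 28 = 21.
       U_Y = n1*n2 - U_X = 42 - 21 = 21.
Step 4: Ties are present, so use the tie-corrected normal approximation (with continuity correction) for the p-value.
Step 5: p-value = 1.000000; compare to alpha = 0.05. fail to reject H0.

U_X = 21, p = 1.000000, fail to reject H0 at alpha = 0.05.


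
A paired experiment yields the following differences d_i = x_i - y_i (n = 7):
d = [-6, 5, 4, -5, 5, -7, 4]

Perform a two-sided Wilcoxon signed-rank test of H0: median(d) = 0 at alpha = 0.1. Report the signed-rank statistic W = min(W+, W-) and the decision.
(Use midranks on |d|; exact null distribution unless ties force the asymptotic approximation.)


Step 1: Drop any zero differences (none here) and take |d_i|.
|d| = [6, 5, 4, 5, 5, 7, 4]
Step 2: Midrank |d_i| (ties get averaged ranks).
ranks: |6|->6, |5|->4, |4|->1.5, |5|->4, |5|->4, |7|->7, |4|->1.5
Step 3: Attach original signs; sum ranks with positive sign and with negative sign.
W+ = 4 + 1.5 + 4 + 1.5 = 11
W- = 6 + 4 + 7 = 17
(Check: W+ + W- = 28 should equal n(n+1)/2 = 28.)
Step 4: Test statistic W = min(W+, W-) = 11.
Step 5: Ties in |d|, so use the tie-corrected normal approximation.
        E[W] = n(n+1)/4 = 7*8/4 = 14.
        Tie groups: |d|=4 (t=2), |d|=5 (t=3); sum(t^3 - t) = 30.
        Var[W] = n(n+1)(2n+1)/24 - sum(t^3-t)/48 = 840/24 - 30/48 = 34.375.
        z = (W - E[W]) / sqrt(Var[W]) = (11 - 14) / 5.8630 = -0.5117.
        Two-sided p = 2*Phi(z) = 0.608874.
Step 6: alpha = 0.1. fail to reject H0.

W+ = 11, W- = 17, W = min = 11, p = 0.608874, fail to reject H0.


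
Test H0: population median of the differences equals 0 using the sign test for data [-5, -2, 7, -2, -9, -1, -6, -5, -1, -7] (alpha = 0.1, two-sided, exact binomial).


Step 1: Discard zero differences. Original n = 10; n_eff = number of nonzero differences = 10.
Nonzero differences (with sign): -5, -2, +7, -2, -9, -1, -6, -5, -1, -7
Step 2: Count signs: positive = 1, negative = 9.
Step 3: Under H0: P(positive) = 0.5, so the number of positives S ~ Bin(10, 0.5).
Step 4: Two-sided exact p-value = sum of Bin(10,0.5) probabilities at or below the observed probability = 0.021484.
Step 5: alpha = 0.1. reject H0.

n_eff = 10, pos = 1, neg = 9, p = 0.021484, reject H0.


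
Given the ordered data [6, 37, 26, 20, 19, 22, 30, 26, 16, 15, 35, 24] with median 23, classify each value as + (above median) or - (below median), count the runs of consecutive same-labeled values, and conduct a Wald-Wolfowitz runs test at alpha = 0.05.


Step 1: Compute median = 23; label A = above, B = below.
Labels in order: BAABBBAABBAA  (n_A = 6, n_B = 6)
Step 2: Count runs R = 6.
Step 3: Under H0 (random ordering), E[R] = 2*n_A*n_B/(n_A+n_B) + 1 = 2*6*6/12 + 1 = 7.0000.
        Var[R] = 2*n_A*n_B*(2*n_A*n_B - n_A - n_B) / ((n_A+n_B)^2 * (n_A+n_B-1)) = 4320/1584 = 2.7273.
        SD[R] = 1.6514.
Step 4: Continuity-corrected z = (R + 0.5 - E[R]) / SD[R] = (6 + 0.5 - 7.0000) / 1.6514 = -0.3028.
Step 5: Two-sided p-value via normal approximation = 2*(1 - Phi(|z|)) = 0.762069.
Step 6: alpha = 0.05. fail to reject H0.

R = 6, z = -0.3028, p = 0.762069, fail to reject H0.


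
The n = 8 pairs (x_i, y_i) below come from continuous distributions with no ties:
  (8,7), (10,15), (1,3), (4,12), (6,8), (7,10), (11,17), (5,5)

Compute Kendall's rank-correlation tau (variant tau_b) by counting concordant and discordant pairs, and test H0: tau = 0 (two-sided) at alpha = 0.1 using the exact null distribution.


Step 1: Enumerate the 28 unordered pairs (i,j) with i<j and classify each by sign(x_j-x_i) * sign(y_j-y_i).
  (1,2):dx=+2,dy=+8->C; (1,3):dx=-7,dy=-4->C; (1,4):dx=-4,dy=+5->D; (1,5):dx=-2,dy=+1->D
  (1,6):dx=-1,dy=+3->D; (1,7):dx=+3,dy=+10->C; (1,8):dx=-3,dy=-2->C; (2,3):dx=-9,dy=-12->C
  (2,4):dx=-6,dy=-3->C; (2,5):dx=-4,dy=-7->C; (2,6):dx=-3,dy=-5->C; (2,7):dx=+1,dy=+2->C
  (2,8):dx=-5,dy=-10->C; (3,4):dx=+3,dy=+9->C; (3,5):dx=+5,dy=+5->C; (3,6):dx=+6,dy=+7->C
  (3,7):dx=+10,dy=+14->C; (3,8):dx=+4,dy=+2->C; (4,5):dx=+2,dy=-4->D; (4,6):dx=+3,dy=-2->D
  (4,7):dx=+7,dy=+5->C; (4,8):dx=+1,dy=-7->D; (5,6):dx=+1,dy=+2->C; (5,7):dx=+5,dy=+9->C
  (5,8):dx=-1,dy=-3->C; (6,7):dx=+4,dy=+7->C; (6,8):dx=-2,dy=-5->C; (7,8):dx=-6,dy=-12->C
Step 2: C = 22, D = 6, total pairs = 28.
Step 3: tau = (C - D)/(n(n-1)/2) = (22 - 6)/28 = 0.571429.
Step 4: Exact two-sided p-value (enumerate n! = 40320 permutations of y under H0): p = 0.061012.
Step 5: alpha = 0.1. reject H0.

tau_b = 0.5714 (C=22, D=6), p = 0.061012, reject H0.


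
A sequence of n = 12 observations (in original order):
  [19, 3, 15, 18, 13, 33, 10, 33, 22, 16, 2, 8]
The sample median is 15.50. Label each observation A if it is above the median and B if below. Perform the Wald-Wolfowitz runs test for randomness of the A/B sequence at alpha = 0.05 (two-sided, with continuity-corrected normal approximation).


Step 1: Compute median = 15.50; label A = above, B = below.
Labels in order: ABBABABAAABB  (n_A = 6, n_B = 6)
Step 2: Count runs R = 8.
Step 3: Under H0 (random ordering), E[R] = 2*n_A*n_B/(n_A+n_B) + 1 = 2*6*6/12 + 1 = 7.0000.
        Var[R] = 2*n_A*n_B*(2*n_A*n_B - n_A - n_B) / ((n_A+n_B)^2 * (n_A+n_B-1)) = 4320/1584 = 2.7273.
        SD[R] = 1.6514.
Step 4: Continuity-corrected z = (R - 0.5 - E[R]) / SD[R] = (8 - 0.5 - 7.0000) / 1.6514 = 0.3028.
Step 5: Two-sided p-value via normal approximation = 2*(1 - Phi(|z|)) = 0.762069.
Step 6: alpha = 0.05. fail to reject H0.

R = 8, z = 0.3028, p = 0.762069, fail to reject H0.


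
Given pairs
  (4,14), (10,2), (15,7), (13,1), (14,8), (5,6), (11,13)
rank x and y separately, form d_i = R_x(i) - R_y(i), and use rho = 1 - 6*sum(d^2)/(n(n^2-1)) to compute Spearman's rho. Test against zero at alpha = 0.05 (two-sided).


Step 1: Rank x and y separately (midranks; no ties here).
rank(x): 4->1, 10->3, 15->7, 13->5, 14->6, 5->2, 11->4
rank(y): 14->7, 2->2, 7->4, 1->1, 8->5, 6->3, 13->6
Step 2: d_i = R_x(i) - R_y(i); compute d_i^2.
  (1-7)^2=36, (3-2)^2=1, (7-4)^2=9, (5-1)^2=16, (6-5)^2=1, (2-3)^2=1, (4-6)^2=4
sum(d^2) = 68.
Step 3: rho = 1 - 6*68 / (7*(7^2 - 1)) = 1 - 408/336 = -0.214286.
Step 4: Under H0, t = rho * sqrt((n-2)/(1-rho^2)) = -0.4906 ~ t(5).
Step 5: Two-sided p-value from the t-distribution with 5 df = 0.644512.
Step 6: alpha = 0.05. fail to reject H0.

rho = -0.2143, p = 0.644512, fail to reject H0 at alpha = 0.05.


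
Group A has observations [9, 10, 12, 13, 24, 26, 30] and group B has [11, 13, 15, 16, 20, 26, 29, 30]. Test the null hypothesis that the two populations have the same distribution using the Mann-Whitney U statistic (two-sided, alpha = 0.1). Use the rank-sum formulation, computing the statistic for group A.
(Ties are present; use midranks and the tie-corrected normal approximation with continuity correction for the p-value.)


Step 1: Combine and sort all 15 observations; assign midranks.
sorted (value, group): (9,X), (10,X), (11,Y), (12,X), (13,X), (13,Y), (15,Y), (16,Y), (20,Y), (24,X), (26,X), (26,Y), (29,Y), (30,X), (30,Y)
ranks: 9->1, 10->2, 11->3, 12->4, 13->5.5, 13->5.5, 15->7, 16->8, 20->9, 24->10, 26->11.5, 26->11.5, 29->13, 30->14.5, 30->14.5
Step 2: Rank sum for X: R1 = 1 + 2 + 4 + 5.5 + 10 + 11.5 + 14.5 = 48.5.
Step 3: U_X = R1 - n1(n1+1)/2 = 48.5 - 7*8/2 = 48.5 - 28 = 20.5.
       U_Y = n1*n2 - U_X = 56 - 20.5 = 35.5.
Step 4: Ties are present, so use the tie-corrected normal approximation (with continuity correction) for the p-value.
Step 5: p-value = 0.416636; compare to alpha = 0.1. fail to reject H0.

U_X = 20.5, p = 0.416636, fail to reject H0 at alpha = 0.1.


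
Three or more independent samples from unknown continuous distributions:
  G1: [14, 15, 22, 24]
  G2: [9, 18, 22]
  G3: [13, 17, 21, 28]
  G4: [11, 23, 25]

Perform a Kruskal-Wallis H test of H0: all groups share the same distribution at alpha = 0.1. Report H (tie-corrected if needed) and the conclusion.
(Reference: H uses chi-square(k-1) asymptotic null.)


Step 1: Combine all N = 14 observations and assign midranks.
sorted (value, group, rank): (9,G2,1), (11,G4,2), (13,G3,3), (14,G1,4), (15,G1,5), (17,G3,6), (18,G2,7), (21,G3,8), (22,G1,9.5), (22,G2,9.5), (23,G4,11), (24,G1,12), (25,G4,13), (28,G3,14)
Step 2: Sum ranks within each group.
R_1 = 30.5 (n_1 = 4)
R_2 = 17.5 (n_2 = 3)
R_3 = 31 (n_3 = 4)
R_4 = 26 (n_4 = 3)
Step 3: H = 12/(N(N+1)) * sum(R_i^2/n_i) - 3(N+1)
     = 12/(14*15) * (30.5^2/4 + 17.5^2/3 + 31^2/4 + 26^2/3) - 3*15
     = 0.057143 * 800.229 - 45
     = 0.727381.
Step 4: Ties present; correction factor C = 1 - 6/(14^3 - 14) = 0.997802. Corrected H = 0.727381 / 0.997802 = 0.728983.
Step 5: Under H0, H ~ chi^2(3); p-value = 0.866367.
Step 6: alpha = 0.1. fail to reject H0.

H = 0.7290, df = 3, p = 0.866367, fail to reject H0.


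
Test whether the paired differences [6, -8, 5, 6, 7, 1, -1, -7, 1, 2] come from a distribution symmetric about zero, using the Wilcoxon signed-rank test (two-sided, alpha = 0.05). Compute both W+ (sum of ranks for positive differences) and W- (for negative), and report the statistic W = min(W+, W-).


Step 1: Drop any zero differences (none here) and take |d_i|.
|d| = [6, 8, 5, 6, 7, 1, 1, 7, 1, 2]
Step 2: Midrank |d_i| (ties get averaged ranks).
ranks: |6|->6.5, |8|->10, |5|->5, |6|->6.5, |7|->8.5, |1|->2, |1|->2, |7|->8.5, |1|->2, |2|->4
Step 3: Attach original signs; sum ranks with positive sign and with negative sign.
W+ = 6.5 + 5 + 6.5 + 8.5 + 2 + 2 + 4 = 34.5
W- = 10 + 2 + 8.5 = 20.5
(Check: W+ + W- = 55 should equal n(n+1)/2 = 55.)
Step 4: Test statistic W = min(W+, W-) = 20.5.
Step 5: Ties in |d|, so use the tie-corrected normal approximation.
        E[W] = n(n+1)/4 = 10*11/4 = 27.5.
        Tie groups: |d|=1 (t=3), |d|=6 (t=2), |d|=7 (t=2); sum(t^3 - t) = 36.
        Var[W] = n(n+1)(2n+1)/24 - sum(t^3-t)/48 = 2310/24 - 36/48 = 95.5.
        z = (W - E[W]) / sqrt(Var[W]) = (20.5 - 27.5) / 9.7724 = -0.7163.
        Two-sided p = 2*Phi(z) = 0.473805.
Step 6: alpha = 0.05. fail to reject H0.

W+ = 34.5, W- = 20.5, W = min = 20.5, p = 0.473805, fail to reject H0.


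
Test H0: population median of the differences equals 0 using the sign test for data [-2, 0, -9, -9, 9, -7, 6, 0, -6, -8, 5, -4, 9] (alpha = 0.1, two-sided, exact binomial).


Step 1: Discard zero differences. Original n = 13; n_eff = number of nonzero differences = 11.
Nonzero differences (with sign): -2, -9, -9, +9, -7, +6, -6, -8, +5, -4, +9
Step 2: Count signs: positive = 4, negative = 7.
Step 3: Under H0: P(positive) = 0.5, so the number of positives S ~ Bin(11, 0.5).
Step 4: Two-sided exact p-value = sum of Bin(11,0.5) probabilities at or below the observed probability = 0.548828.
Step 5: alpha = 0.1. fail to reject H0.

n_eff = 11, pos = 4, neg = 7, p = 0.548828, fail to reject H0.


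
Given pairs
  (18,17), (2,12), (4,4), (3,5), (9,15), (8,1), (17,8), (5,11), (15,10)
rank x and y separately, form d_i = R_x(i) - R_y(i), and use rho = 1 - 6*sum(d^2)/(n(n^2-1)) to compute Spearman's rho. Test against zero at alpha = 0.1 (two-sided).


Step 1: Rank x and y separately (midranks; no ties here).
rank(x): 18->9, 2->1, 4->3, 3->2, 9->6, 8->5, 17->8, 5->4, 15->7
rank(y): 17->9, 12->7, 4->2, 5->3, 15->8, 1->1, 8->4, 11->6, 10->5
Step 2: d_i = R_x(i) - R_y(i); compute d_i^2.
  (9-9)^2=0, (1-7)^2=36, (3-2)^2=1, (2-3)^2=1, (6-8)^2=4, (5-1)^2=16, (8-4)^2=16, (4-6)^2=4, (7-5)^2=4
sum(d^2) = 82.
Step 3: rho = 1 - 6*82 / (9*(9^2 - 1)) = 1 - 492/720 = 0.316667.
Step 4: Under H0, t = rho * sqrt((n-2)/(1-rho^2)) = 0.8833 ~ t(7).
Step 5: Two-sided p-value from the t-distribution with 7 df = 0.406397.
Step 6: alpha = 0.1. fail to reject H0.

rho = 0.3167, p = 0.406397, fail to reject H0 at alpha = 0.1.


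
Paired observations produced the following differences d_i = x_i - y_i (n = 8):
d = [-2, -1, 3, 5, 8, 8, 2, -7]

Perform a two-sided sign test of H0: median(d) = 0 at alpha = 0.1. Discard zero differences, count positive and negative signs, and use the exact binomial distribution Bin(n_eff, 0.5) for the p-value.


Step 1: Discard zero differences. Original n = 8; n_eff = number of nonzero differences = 8.
Nonzero differences (with sign): -2, -1, +3, +5, +8, +8, +2, -7
Step 2: Count signs: positive = 5, negative = 3.
Step 3: Under H0: P(positive) = 0.5, so the number of positives S ~ Bin(8, 0.5).
Step 4: Two-sided exact p-value = sum of Bin(8,0.5) probabilities at or below the observed probability = 0.726562.
Step 5: alpha = 0.1. fail to reject H0.

n_eff = 8, pos = 5, neg = 3, p = 0.726562, fail to reject H0.


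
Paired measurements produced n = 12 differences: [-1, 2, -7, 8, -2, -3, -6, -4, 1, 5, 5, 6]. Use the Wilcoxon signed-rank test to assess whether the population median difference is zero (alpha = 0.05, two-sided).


Step 1: Drop any zero differences (none here) and take |d_i|.
|d| = [1, 2, 7, 8, 2, 3, 6, 4, 1, 5, 5, 6]
Step 2: Midrank |d_i| (ties get averaged ranks).
ranks: |1|->1.5, |2|->3.5, |7|->11, |8|->12, |2|->3.5, |3|->5, |6|->9.5, |4|->6, |1|->1.5, |5|->7.5, |5|->7.5, |6|->9.5
Step 3: Attach original signs; sum ranks with positive sign and with negative sign.
W+ = 3.5 + 12 + 1.5 + 7.5 + 7.5 + 9.5 = 41.5
W- = 1.5 + 11 + 3.5 + 5 + 9.5 + 6 = 36.5
(Check: W+ + W- = 78 should equal n(n+1)/2 = 78.)
Step 4: Test statistic W = min(W+, W-) = 36.5.
Step 5: Ties in |d|, so use the tie-corrected normal approximation.
        E[W] = n(n+1)/4 = 12*13/4 = 39.
        Tie groups: |d|=1 (t=2), |d|=2 (t=2), |d|=5 (t=2), |d|=6 (t=2); sum(t^3 - t) = 24.
        Var[W] = n(n+1)(2n+1)/24 - sum(t^3-t)/48 = 3900/24 - 24/48 = 162.
        z = (W - E[W]) / sqrt(Var[W]) = (36.5 - 39) / 12.7279 = -0.1964.
        Two-sided p = 2*Phi(z) = 0.844283.
Step 6: alpha = 0.05. fail to reject H0.

W+ = 41.5, W- = 36.5, W = min = 36.5, p = 0.844283, fail to reject H0.


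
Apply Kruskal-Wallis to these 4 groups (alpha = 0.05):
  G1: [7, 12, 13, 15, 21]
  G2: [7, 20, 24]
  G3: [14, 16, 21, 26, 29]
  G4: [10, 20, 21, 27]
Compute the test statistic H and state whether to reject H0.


Step 1: Combine all N = 17 observations and assign midranks.
sorted (value, group, rank): (7,G1,1.5), (7,G2,1.5), (10,G4,3), (12,G1,4), (13,G1,5), (14,G3,6), (15,G1,7), (16,G3,8), (20,G2,9.5), (20,G4,9.5), (21,G1,12), (21,G3,12), (21,G4,12), (24,G2,14), (26,G3,15), (27,G4,16), (29,G3,17)
Step 2: Sum ranks within each group.
R_1 = 29.5 (n_1 = 5)
R_2 = 25 (n_2 = 3)
R_3 = 58 (n_3 = 5)
R_4 = 40.5 (n_4 = 4)
Step 3: H = 12/(N(N+1)) * sum(R_i^2/n_i) - 3(N+1)
     = 12/(17*18) * (29.5^2/5 + 25^2/3 + 58^2/5 + 40.5^2/4) - 3*18
     = 0.039216 * 1465.25 - 54
     = 3.460621.
Step 4: Ties present; correction factor C = 1 - 36/(17^3 - 17) = 0.992647. Corrected H = 3.460621 / 0.992647 = 3.486255.
Step 5: Under H0, H ~ chi^2(3); p-value = 0.322549.
Step 6: alpha = 0.05. fail to reject H0.

H = 3.4863, df = 3, p = 0.322549, fail to reject H0.


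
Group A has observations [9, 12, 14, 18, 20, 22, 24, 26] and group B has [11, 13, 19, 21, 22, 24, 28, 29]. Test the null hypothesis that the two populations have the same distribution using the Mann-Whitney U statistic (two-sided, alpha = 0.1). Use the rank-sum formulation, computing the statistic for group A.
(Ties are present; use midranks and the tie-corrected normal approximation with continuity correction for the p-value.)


Step 1: Combine and sort all 16 observations; assign midranks.
sorted (value, group): (9,X), (11,Y), (12,X), (13,Y), (14,X), (18,X), (19,Y), (20,X), (21,Y), (22,X), (22,Y), (24,X), (24,Y), (26,X), (28,Y), (29,Y)
ranks: 9->1, 11->2, 12->3, 13->4, 14->5, 18->6, 19->7, 20->8, 21->9, 22->10.5, 22->10.5, 24->12.5, 24->12.5, 26->14, 28->15, 29->16
Step 2: Rank sum for X: R1 = 1 + 3 + 5 + 6 + 8 + 10.5 + 12.5 + 14 = 60.
Step 3: U_X = R1 - n1(n1+1)/2 = 60 - 8*9/2 = 60 - 36 = 24.
       U_Y = n1*n2 - U_X = 64 - 24 = 40.
Step 4: Ties are present, so use the tie-corrected normal approximation (with continuity correction) for the p-value.
Step 5: p-value = 0.430218; compare to alpha = 0.1. fail to reject H0.

U_X = 24, p = 0.430218, fail to reject H0 at alpha = 0.1.


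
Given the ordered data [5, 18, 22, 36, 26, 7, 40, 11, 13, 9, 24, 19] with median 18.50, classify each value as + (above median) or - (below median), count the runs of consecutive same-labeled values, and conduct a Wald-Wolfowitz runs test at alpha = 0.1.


Step 1: Compute median = 18.50; label A = above, B = below.
Labels in order: BBAAABABBBAA  (n_A = 6, n_B = 6)
Step 2: Count runs R = 6.
Step 3: Under H0 (random ordering), E[R] = 2*n_A*n_B/(n_A+n_B) + 1 = 2*6*6/12 + 1 = 7.0000.
        Var[R] = 2*n_A*n_B*(2*n_A*n_B - n_A - n_B) / ((n_A+n_B)^2 * (n_A+n_B-1)) = 4320/1584 = 2.7273.
        SD[R] = 1.6514.
Step 4: Continuity-corrected z = (R + 0.5 - E[R]) / SD[R] = (6 + 0.5 - 7.0000) / 1.6514 = -0.3028.
Step 5: Two-sided p-value via normal approximation = 2*(1 - Phi(|z|)) = 0.762069.
Step 6: alpha = 0.1. fail to reject H0.

R = 6, z = -0.3028, p = 0.762069, fail to reject H0.


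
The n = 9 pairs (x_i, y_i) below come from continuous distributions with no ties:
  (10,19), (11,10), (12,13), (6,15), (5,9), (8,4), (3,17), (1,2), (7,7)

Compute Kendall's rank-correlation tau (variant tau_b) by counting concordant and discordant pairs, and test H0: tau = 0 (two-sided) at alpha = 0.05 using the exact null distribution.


Step 1: Enumerate the 36 unordered pairs (i,j) with i<j and classify each by sign(x_j-x_i) * sign(y_j-y_i).
  (1,2):dx=+1,dy=-9->D; (1,3):dx=+2,dy=-6->D; (1,4):dx=-4,dy=-4->C; (1,5):dx=-5,dy=-10->C
  (1,6):dx=-2,dy=-15->C; (1,7):dx=-7,dy=-2->C; (1,8):dx=-9,dy=-17->C; (1,9):dx=-3,dy=-12->C
  (2,3):dx=+1,dy=+3->C; (2,4):dx=-5,dy=+5->D; (2,5):dx=-6,dy=-1->C; (2,6):dx=-3,dy=-6->C
  (2,7):dx=-8,dy=+7->D; (2,8):dx=-10,dy=-8->C; (2,9):dx=-4,dy=-3->C; (3,4):dx=-6,dy=+2->D
  (3,5):dx=-7,dy=-4->C; (3,6):dx=-4,dy=-9->C; (3,7):dx=-9,dy=+4->D; (3,8):dx=-11,dy=-11->C
  (3,9):dx=-5,dy=-6->C; (4,5):dx=-1,dy=-6->C; (4,6):dx=+2,dy=-11->D; (4,7):dx=-3,dy=+2->D
  (4,8):dx=-5,dy=-13->C; (4,9):dx=+1,dy=-8->D; (5,6):dx=+3,dy=-5->D; (5,7):dx=-2,dy=+8->D
  (5,8):dx=-4,dy=-7->C; (5,9):dx=+2,dy=-2->D; (6,7):dx=-5,dy=+13->D; (6,8):dx=-7,dy=-2->C
  (6,9):dx=-1,dy=+3->D; (7,8):dx=-2,dy=-15->C; (7,9):dx=+4,dy=-10->D; (8,9):dx=+6,dy=+5->C
Step 2: C = 21, D = 15, total pairs = 36.
Step 3: tau = (C - D)/(n(n-1)/2) = (21 - 15)/36 = 0.166667.
Step 4: Exact two-sided p-value (enumerate n! = 362880 permutations of y under H0): p = 0.612202.
Step 5: alpha = 0.05. fail to reject H0.

tau_b = 0.1667 (C=21, D=15), p = 0.612202, fail to reject H0.


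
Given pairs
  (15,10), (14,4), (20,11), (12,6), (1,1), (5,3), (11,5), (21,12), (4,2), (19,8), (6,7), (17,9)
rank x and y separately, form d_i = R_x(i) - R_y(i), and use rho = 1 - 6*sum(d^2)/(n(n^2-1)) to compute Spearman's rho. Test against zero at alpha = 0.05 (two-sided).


Step 1: Rank x and y separately (midranks; no ties here).
rank(x): 15->8, 14->7, 20->11, 12->6, 1->1, 5->3, 11->5, 21->12, 4->2, 19->10, 6->4, 17->9
rank(y): 10->10, 4->4, 11->11, 6->6, 1->1, 3->3, 5->5, 12->12, 2->2, 8->8, 7->7, 9->9
Step 2: d_i = R_x(i) - R_y(i); compute d_i^2.
  (8-10)^2=4, (7-4)^2=9, (11-11)^2=0, (6-6)^2=0, (1-1)^2=0, (3-3)^2=0, (5-5)^2=0, (12-12)^2=0, (2-2)^2=0, (10-8)^2=4, (4-7)^2=9, (9-9)^2=0
sum(d^2) = 26.
Step 3: rho = 1 - 6*26 / (12*(12^2 - 1)) = 1 - 156/1716 = 0.909091.
Step 4: Under H0, t = rho * sqrt((n-2)/(1-rho^2)) = 6.9007 ~ t(10).
Step 5: Two-sided p-value from the t-distribution with 10 df = 0.000042.
Step 6: alpha = 0.05. reject H0.

rho = 0.9091, p = 0.000042, reject H0 at alpha = 0.05.


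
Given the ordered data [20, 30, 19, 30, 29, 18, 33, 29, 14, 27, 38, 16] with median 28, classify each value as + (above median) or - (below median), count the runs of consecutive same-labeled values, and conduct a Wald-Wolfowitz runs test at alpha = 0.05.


Step 1: Compute median = 28; label A = above, B = below.
Labels in order: BABAABAABBAB  (n_A = 6, n_B = 6)
Step 2: Count runs R = 9.
Step 3: Under H0 (random ordering), E[R] = 2*n_A*n_B/(n_A+n_B) + 1 = 2*6*6/12 + 1 = 7.0000.
        Var[R] = 2*n_A*n_B*(2*n_A*n_B - n_A - n_B) / ((n_A+n_B)^2 * (n_A+n_B-1)) = 4320/1584 = 2.7273.
        SD[R] = 1.6514.
Step 4: Continuity-corrected z = (R - 0.5 - E[R]) / SD[R] = (9 - 0.5 - 7.0000) / 1.6514 = 0.9083.
Step 5: Two-sided p-value via normal approximation = 2*(1 - Phi(|z|)) = 0.363722.
Step 6: alpha = 0.05. fail to reject H0.

R = 9, z = 0.9083, p = 0.363722, fail to reject H0.


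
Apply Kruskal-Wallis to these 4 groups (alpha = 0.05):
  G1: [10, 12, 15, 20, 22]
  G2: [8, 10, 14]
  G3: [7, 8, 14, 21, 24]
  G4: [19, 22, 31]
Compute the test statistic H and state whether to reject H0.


Step 1: Combine all N = 16 observations and assign midranks.
sorted (value, group, rank): (7,G3,1), (8,G2,2.5), (8,G3,2.5), (10,G1,4.5), (10,G2,4.5), (12,G1,6), (14,G2,7.5), (14,G3,7.5), (15,G1,9), (19,G4,10), (20,G1,11), (21,G3,12), (22,G1,13.5), (22,G4,13.5), (24,G3,15), (31,G4,16)
Step 2: Sum ranks within each group.
R_1 = 44 (n_1 = 5)
R_2 = 14.5 (n_2 = 3)
R_3 = 38 (n_3 = 5)
R_4 = 39.5 (n_4 = 3)
Step 3: H = 12/(N(N+1)) * sum(R_i^2/n_i) - 3(N+1)
     = 12/(16*17) * (44^2/5 + 14.5^2/3 + 38^2/5 + 39.5^2/3) - 3*17
     = 0.044118 * 1266.17 - 51
     = 4.860294.
Step 4: Ties present; correction factor C = 1 - 24/(16^3 - 16) = 0.994118. Corrected H = 4.860294 / 0.994118 = 4.889053.
Step 5: Under H0, H ~ chi^2(3); p-value = 0.180104.
Step 6: alpha = 0.05. fail to reject H0.

H = 4.8891, df = 3, p = 0.180104, fail to reject H0.
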